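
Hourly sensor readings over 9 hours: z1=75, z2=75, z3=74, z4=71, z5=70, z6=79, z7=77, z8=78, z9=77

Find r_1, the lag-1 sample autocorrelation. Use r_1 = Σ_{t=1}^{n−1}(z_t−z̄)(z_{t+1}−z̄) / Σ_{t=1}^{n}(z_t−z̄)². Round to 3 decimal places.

0.322

Mean z̄ = (75 + 75 + 74 + 71 + 70 + 79 + 77 + 78 + 77)/9 = 75.1111
Numerator Σ_{t=1}^{8}(z_t−z̄)(z_{t+1}−z̄) = 24.0988
Denominator Σ(z_t−z̄)² = 74.8889
r_1 = 24.0988 / 74.8889 = 0.322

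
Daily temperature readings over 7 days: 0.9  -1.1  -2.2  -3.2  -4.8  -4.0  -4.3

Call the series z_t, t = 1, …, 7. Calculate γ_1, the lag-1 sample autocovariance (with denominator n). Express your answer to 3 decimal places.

Mean z̄ = (0.9 − 1.1 − 2.2 − 3.2 − 4.8 − 4.0 − 4.3)/7 = -2.6714
Deviations: 3.5714, 1.5714, 0.4714, -0.5286, -2.1286, -1.3286, -1.6286
Σ_{t=1}^{6}(z_t−z̄)(z_{t+1}−z̄) = 12.2206
γ_1 = 12.2206 / 7 = 1.746

1.746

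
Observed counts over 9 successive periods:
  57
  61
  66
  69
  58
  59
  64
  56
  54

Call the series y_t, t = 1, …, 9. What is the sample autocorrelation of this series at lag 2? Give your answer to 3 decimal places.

Mean ȳ = (57 + 61 + 66 + 69 + 58 + 59 + 64 + 56 + 54)/9 = 60.4444
Σ(y_t−ȳ)(y_{t+2}−ȳ) = (-19.1358) + (4.7531) + (-13.5802) + (-12.3580) + (-8.6914) + (6.4198) + (-22.9136) = -65.5062
Denominator Σ(y_t−ȳ)² = 198.2222
r_2 = -65.5062 / 198.2222 = -0.330

-0.330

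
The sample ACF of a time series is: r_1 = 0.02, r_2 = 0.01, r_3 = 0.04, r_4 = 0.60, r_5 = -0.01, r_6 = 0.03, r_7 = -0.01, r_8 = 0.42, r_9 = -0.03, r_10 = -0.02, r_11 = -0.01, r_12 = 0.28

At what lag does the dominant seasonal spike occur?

The largest autocorrelation is r_4 = 0.60, with weaker echoes at lags 8 (0.42) and 12 (0.28); the remaining lags stay at or below 0.04.
The dominant spike at lag 4 indicates a seasonal period of 4.

4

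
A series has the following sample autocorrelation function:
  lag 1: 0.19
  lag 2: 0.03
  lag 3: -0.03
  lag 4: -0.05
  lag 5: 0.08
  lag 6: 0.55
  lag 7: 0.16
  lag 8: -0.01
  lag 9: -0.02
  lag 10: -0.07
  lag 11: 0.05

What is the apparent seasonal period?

6

The largest autocorrelation is r_6 = 0.55; the remaining lags stay at or below 0.19.
The dominant spike at lag 6 indicates a seasonal period of 6.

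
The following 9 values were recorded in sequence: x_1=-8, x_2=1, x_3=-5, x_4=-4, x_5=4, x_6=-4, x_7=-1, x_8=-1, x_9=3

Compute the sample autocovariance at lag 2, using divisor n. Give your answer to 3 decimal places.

Mean x̄ = (-8 + 1 − 5 − 4 + 4 − 4 − 1 − 1 + 3)/9 = -1.6667
Σ_{t=1}^{7}(x_t−x̄)(x_{t+2}−x̄) = 6.7778
γ_2 = 6.7778 / 9 = 0.753

0.753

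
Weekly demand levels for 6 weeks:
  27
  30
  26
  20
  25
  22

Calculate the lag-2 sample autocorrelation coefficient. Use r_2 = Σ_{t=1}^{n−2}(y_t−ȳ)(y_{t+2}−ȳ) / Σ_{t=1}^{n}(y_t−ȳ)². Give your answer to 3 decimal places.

-0.125

Mean ȳ = (27 + 30 + 26 + 20 + 25 + 22)/6 = 25.0000
Deviations from mean: 2.0000, 5.0000, 1.0000, -5.0000, 0.0000, -3.0000
Σ(y_t−ȳ)(y_{t+2}−ȳ) = (2.0000) + (-25.0000) + (0.0000) + (15.0000) = -8.0000
Denominator Σ(y_t−ȳ)² = 64.0000
r_2 = -8.0000 / 64.0000 = -0.125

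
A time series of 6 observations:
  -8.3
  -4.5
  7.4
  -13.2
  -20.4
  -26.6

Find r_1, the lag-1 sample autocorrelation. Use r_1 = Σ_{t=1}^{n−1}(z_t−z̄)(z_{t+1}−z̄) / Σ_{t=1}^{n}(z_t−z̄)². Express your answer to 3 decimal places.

Mean z̄ = (-8.3 − 4.5 + 7.4 − 13.2 − 20.4 − 26.6)/6 = -10.9333
Deviations from mean: 2.6333, 6.4333, 18.3333, -2.2667, -9.4667, -15.6667
Σ(z_t−z̄)(z_{t+1}−z̄) = (16.9411) + (117.9444) + (-41.5556) + (21.4578) + (148.3111) = 263.0989
Denominator Σ(z_t−z̄)² = 724.6333
r_1 = 263.0989 / 724.6333 = 0.363

0.363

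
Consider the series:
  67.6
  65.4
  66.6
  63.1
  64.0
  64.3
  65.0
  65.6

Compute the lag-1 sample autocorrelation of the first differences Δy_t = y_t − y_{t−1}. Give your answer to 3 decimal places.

-0.471

First differences Δy: -2.2, 1.2, -3.5, 0.9, 0.3, 0.7, 0.6
Mean of differences = -0.2857
Numerator Σ(Δy_t−Δȳ)(Δy_{t+1}−Δȳ) = -9.2859
Denominator Σ(Δy_t−Δȳ)² = 19.7086
r_1(Δy) = -9.2859 / 19.7086 = -0.471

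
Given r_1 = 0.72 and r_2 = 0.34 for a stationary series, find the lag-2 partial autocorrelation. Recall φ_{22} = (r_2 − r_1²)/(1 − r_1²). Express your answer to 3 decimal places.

φ_{22} = (r_2 − r_1²) / (1 − r_1²)
r_1² = (0.72)² = 0.5184
Numerator = 0.34 − 0.5184 = -0.1784; denominator = 1 − 0.5184 = 0.4816
φ_{22} = -0.1784 / 0.4816 = -0.370

-0.370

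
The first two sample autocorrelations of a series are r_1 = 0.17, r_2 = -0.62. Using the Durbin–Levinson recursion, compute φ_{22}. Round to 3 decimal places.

φ_{22} = (r_2 − r_1²) / (1 − r_1²)
r_1² = (0.17)² = 0.0289
Numerator = -0.62 − 0.0289 = -0.6489; denominator = 1 − 0.0289 = 0.9711
φ_{22} = -0.6489 / 0.9711 = -0.668

-0.668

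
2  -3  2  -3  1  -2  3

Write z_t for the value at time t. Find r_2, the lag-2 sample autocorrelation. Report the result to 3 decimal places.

Mean z̄ = (2 − 3 + 2 − 3 + 1 − 2 + 3)/7 = 0.0000
Σ(z_t−z̄)(z_{t+2}−z̄) = (4.0000) + (9.0000) + (2.0000) + (6.0000) + (3.0000) = 24.0000
Denominator Σ(z_t−z̄)² = 40.0000
r_2 = 24.0000 / 40.0000 = 0.600

0.600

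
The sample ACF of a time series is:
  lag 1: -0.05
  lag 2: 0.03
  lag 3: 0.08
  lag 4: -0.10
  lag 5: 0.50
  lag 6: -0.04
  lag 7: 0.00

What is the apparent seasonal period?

The largest autocorrelation is r_5 = 0.50; the remaining lags stay at or below 0.08.
The dominant spike at lag 5 indicates a seasonal period of 5.

5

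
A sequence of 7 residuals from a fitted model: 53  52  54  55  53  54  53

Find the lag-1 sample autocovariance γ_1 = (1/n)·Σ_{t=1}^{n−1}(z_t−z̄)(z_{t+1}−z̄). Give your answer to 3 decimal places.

-0.067

Mean z̄ = (53 + 52 + 54 + 55 + 53 + 54 + 53)/7 = 53.4286
Deviations: -0.4286, -1.4286, 0.5714, 1.5714, -0.4286, 0.5714, -0.4286
Σ_{t=1}^{6}(z_t−z̄)(z_{t+1}−z̄) = -0.4694
γ_1 = -0.4694 / 7 = -0.067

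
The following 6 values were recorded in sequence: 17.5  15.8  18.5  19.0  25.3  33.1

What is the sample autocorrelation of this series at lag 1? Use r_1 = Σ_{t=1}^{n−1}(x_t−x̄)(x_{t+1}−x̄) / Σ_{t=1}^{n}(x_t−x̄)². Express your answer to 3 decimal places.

0.387

Mean x̄ = (17.5 + 15.8 + 18.5 + 19.0 + 25.3 + 33.1)/6 = 21.5333
Σ(x_t−x̄)(x_{t+1}−x̄) = (23.1244) + (17.3911) + (7.6844) + (-9.5422) + (43.5678) = 82.2256
Denominator Σ(x_t−x̄)² = 212.7333
r_1 = 82.2256 / 212.7333 = 0.387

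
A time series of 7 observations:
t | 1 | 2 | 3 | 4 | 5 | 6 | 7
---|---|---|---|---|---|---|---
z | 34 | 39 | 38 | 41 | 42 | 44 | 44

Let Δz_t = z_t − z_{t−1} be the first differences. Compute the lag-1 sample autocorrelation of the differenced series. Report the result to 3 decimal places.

First differences Δz: 5, -1, 3, 1, 2, 0
Mean of differences = 1.6667
Numerator Σ(Δz_t−Δz̄)(Δz_{t+1}−Δz̄) = -14.1111
Denominator Σ(Δz_t−Δz̄)² = 23.3333
r_1(Δz) = -14.1111 / 23.3333 = -0.605

-0.605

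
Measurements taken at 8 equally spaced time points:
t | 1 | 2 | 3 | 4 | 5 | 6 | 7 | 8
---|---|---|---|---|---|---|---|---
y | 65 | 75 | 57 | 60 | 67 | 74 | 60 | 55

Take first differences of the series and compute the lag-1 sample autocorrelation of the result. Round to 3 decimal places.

-0.292

First differences Δy: 10, -18, 3, 7, 7, -14, -5
Mean of differences = -1.4286
Numerator Σ(Δy_t−Δȳ)(Δy_{t+1}−Δȳ) = -215.4694
Denominator Σ(Δy_t−Δȳ)² = 737.7143
r_1(Δy) = -215.4694 / 737.7143 = -0.292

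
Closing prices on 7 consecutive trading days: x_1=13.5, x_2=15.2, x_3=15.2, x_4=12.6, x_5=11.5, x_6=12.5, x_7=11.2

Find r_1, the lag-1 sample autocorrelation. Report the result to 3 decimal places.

Mean x̄ = (13.5 + 15.2 + 15.2 + 12.6 + 11.5 + 12.5 + 11.2)/7 = 13.1000
Σ(x_t−x̄)(x_{t+1}−x̄) = (0.8400) + (4.4100) + (-1.0500) + (0.8000) + (0.9600) + (1.1400) = 7.1000
Denominator Σ(x_t−x̄)² = 15.7600
r_1 = 7.1000 / 15.7600 = 0.451

0.451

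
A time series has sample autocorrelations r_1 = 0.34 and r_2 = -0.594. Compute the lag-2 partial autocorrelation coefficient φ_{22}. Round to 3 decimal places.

φ_{22} = (r_2 − r_1²) / (1 − r_1²)
r_1² = (0.34)² = 0.1156
Numerator = -0.594 − 0.1156 = -0.7096; denominator = 1 − 0.1156 = 0.8844
φ_{22} = -0.7096 / 0.8844 = -0.802

-0.802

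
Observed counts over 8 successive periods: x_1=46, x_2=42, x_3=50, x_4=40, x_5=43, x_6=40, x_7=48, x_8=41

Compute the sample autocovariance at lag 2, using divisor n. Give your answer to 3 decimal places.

4.641

Mean x̄ = (46 + 42 + 50 + 40 + 43 + 40 + 48 + 41)/8 = 43.7500
Deviations: 2.2500, -1.7500, 6.2500, -3.7500, -0.7500, -3.7500, 4.2500, -2.7500
Σ_{t=1}^{6}(x_t−x̄)(x_{t+2}−x̄) = 37.1250
γ_2 = 37.1250 / 8 = 4.641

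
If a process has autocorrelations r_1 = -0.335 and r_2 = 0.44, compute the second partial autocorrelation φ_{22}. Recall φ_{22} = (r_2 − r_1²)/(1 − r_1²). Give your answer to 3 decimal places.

φ_{22} = (r_2 − r_1²) / (1 − r_1²)
r_1² = (-0.335)² = 0.112225
Numerator = 0.44 − 0.1122 = 0.3278; denominator = 1 − 0.1122 = 0.8878
φ_{22} = 0.3278 / 0.8878 = 0.369

0.369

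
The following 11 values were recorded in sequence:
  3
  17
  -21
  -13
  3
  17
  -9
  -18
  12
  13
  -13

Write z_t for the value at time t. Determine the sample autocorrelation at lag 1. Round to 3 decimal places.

Mean z̄ = (3 + 17 − 21 − 13 + 3 + 17 − 9 − 18 + 12 + 13 − 13)/11 = -0.8182
Numerator Σ_{t=1}^{10}(z_t−z̄)(z_{t+1}−z̄) = -240.8512
Denominator Σ(z_t−z̄)² = 2085.6364
r_1 = -240.8512 / 2085.6364 = -0.115

-0.115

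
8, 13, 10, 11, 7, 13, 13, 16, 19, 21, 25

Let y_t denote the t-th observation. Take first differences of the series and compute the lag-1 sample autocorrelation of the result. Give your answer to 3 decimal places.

First differences Δy: 5, -3, 1, -4, 6, 0, 3, 3, 2, 4
Mean of differences = 1.7000
Numerator Σ(Δy_t−Δȳ)(Δy_{t+1}−Δȳ) = -39.4900
Denominator Σ(Δy_t−Δȳ)² = 96.1000
r_1(Δy) = -39.4900 / 96.1000 = -0.411

-0.411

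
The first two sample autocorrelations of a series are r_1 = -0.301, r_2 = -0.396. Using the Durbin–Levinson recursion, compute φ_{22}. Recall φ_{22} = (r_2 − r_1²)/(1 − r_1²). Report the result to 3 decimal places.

φ_{22} = (r_2 − r_1²) / (1 − r_1²)
r_1² = (-0.301)² = 0.090601
Numerator = -0.396 − 0.0906 = -0.4866; denominator = 1 − 0.0906 = 0.9094
φ_{22} = -0.4866 / 0.9094 = -0.535

-0.535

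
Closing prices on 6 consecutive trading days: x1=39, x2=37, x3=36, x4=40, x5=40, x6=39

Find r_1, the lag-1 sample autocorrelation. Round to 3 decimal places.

Mean x̄ = (39 + 37 + 36 + 40 + 40 + 39)/6 = 38.5000
Deviations from mean: 0.5000, -1.5000, -2.5000, 1.5000, 1.5000, 0.5000
Σ(x_t−x̄)(x_{t+1}−x̄) = (-0.7500) + (3.7500) + (-3.7500) + (2.2500) + (0.7500) = 2.2500
Denominator Σ(x_t−x̄)² = 13.5000
r_1 = 2.2500 / 13.5000 = 0.167

0.167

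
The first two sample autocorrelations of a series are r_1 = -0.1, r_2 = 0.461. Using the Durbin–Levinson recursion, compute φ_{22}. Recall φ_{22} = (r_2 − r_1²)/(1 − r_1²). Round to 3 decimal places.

0.456

φ_{22} = (r_2 − r_1²) / (1 − r_1²)
r_1² = (-0.1)² = 0.01
Numerator = 0.461 − 0.0100 = 0.4510; denominator = 1 − 0.0100 = 0.9900
φ_{22} = 0.4510 / 0.9900 = 0.456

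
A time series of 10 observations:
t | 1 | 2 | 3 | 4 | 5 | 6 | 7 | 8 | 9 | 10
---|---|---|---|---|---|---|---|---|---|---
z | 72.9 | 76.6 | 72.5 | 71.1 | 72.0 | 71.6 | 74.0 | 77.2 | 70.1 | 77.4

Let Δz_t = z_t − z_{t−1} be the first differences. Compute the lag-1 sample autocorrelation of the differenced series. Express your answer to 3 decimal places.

First differences Δz: 3.7, -4.1, -1.4, 0.9, -0.4, 2.4, 3.2, -7.1, 7.3
Mean of differences = 0.5000
Numerator Σ(Δz_t−Δz̄)(Δz_{t+1}−Δz̄) = -75.8800
Denominator Σ(Δz_t−Δz̄)² = 150.8800
r_1(Δz) = -75.8800 / 150.8800 = -0.503

-0.503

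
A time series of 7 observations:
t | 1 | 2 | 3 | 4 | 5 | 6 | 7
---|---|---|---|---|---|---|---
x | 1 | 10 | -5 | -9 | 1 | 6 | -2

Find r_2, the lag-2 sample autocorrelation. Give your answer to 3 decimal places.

-0.616

Mean x̄ = (1 + 10 − 5 − 9 + 1 + 6 − 2)/7 = 0.2857
Deviations from mean: 0.7143, 9.7143, -5.2857, -9.2857, 0.7143, 5.7143, -2.2857
Numerator Σ_{t=1}^{5}(x_t−x̄)(x_{t+2}−x̄) = -152.4490
Denominator Σ(x_t−x̄)² = 247.4286
r_2 = -152.4490 / 247.4286 = -0.616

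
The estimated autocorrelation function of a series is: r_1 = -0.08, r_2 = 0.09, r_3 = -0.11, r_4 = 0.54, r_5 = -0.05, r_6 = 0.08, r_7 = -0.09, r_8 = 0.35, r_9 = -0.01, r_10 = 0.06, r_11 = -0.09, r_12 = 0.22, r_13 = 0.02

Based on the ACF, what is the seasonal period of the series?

The largest autocorrelation is r_4 = 0.54, with weaker echoes at lags 8 (0.35) and 12 (0.22); the remaining lags stay at or below 0.09.
The dominant spike at lag 4 indicates a seasonal period of 4.

4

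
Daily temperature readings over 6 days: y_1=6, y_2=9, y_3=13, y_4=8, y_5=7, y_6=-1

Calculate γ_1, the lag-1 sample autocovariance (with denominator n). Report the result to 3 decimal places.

2.667

Mean ȳ = (6 + 9 + 13 + 8 + 7 − 1)/6 = 7.0000
Σ_{t=1}^{5}(y_t−ȳ)(y_{t+1}−ȳ) = 16.0000
γ_1 = 16.0000 / 6 = 2.667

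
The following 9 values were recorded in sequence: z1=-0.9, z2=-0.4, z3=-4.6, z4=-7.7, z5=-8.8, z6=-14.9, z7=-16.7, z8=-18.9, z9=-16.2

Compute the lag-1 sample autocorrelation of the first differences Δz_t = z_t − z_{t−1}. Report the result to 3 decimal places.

First differences Δz: 0.5, -4.2, -3.1, -1.1, -6.1, -1.8, -2.2, 2.7
Mean of differences = -1.9125
Numerator Σ(Δz_t−Δz̄)(Δz_{t+1}−Δz̄) = -8.9989
Denominator Σ(Δz_t−Δz̄)² = 52.0288
r_1(Δz) = -8.9989 / 52.0288 = -0.173

-0.173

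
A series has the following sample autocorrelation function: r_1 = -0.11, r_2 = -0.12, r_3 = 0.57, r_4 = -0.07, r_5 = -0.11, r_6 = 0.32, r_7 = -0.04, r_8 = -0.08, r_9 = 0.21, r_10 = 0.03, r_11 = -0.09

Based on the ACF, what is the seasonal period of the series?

The largest autocorrelation is r_3 = 0.57, with weaker echoes at lags 6 (0.32) and 9 (0.21); the remaining lags stay at or below 0.03.
The dominant spike at lag 3 indicates a seasonal period of 3.

3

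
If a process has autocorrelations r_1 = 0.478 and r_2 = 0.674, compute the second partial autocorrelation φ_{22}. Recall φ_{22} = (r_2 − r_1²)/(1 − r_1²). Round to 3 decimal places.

0.577

φ_{22} = (r_2 − r_1²) / (1 − r_1²)
r_1² = (0.478)² = 0.228484
Numerator = 0.674 − 0.2285 = 0.4455; denominator = 1 − 0.2285 = 0.7715
φ_{22} = 0.4455 / 0.7715 = 0.577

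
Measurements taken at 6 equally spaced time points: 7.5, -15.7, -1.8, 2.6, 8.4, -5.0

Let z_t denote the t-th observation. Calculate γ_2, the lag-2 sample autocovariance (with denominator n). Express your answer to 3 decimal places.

Mean z̄ = (7.5 − 15.7 − 1.8 + 2.6 + 8.4 − 5.0)/6 = -0.6667
Deviations: 8.1667, -15.0333, -1.1333, 3.2667, 9.0667, -4.3333
Σ_{t=1}^{4}(z_t−z̄)(z_{t+2}−z̄) = -82.7956
γ_2 = -82.7956 / 6 = -13.799

-13.799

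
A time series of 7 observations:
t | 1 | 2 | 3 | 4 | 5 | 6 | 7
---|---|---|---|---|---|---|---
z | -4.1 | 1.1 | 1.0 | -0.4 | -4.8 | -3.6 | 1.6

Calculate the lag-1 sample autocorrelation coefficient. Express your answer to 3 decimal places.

Mean z̄ = (-4.1 + 1.1 + 1.0 − 0.4 − 4.8 − 3.6 + 1.6)/7 = -1.3143
Deviations from mean: -2.7857, 2.4143, 2.3143, 0.9143, -3.4857, -2.2857, 2.9143
Numerator Σ_{t=1}^{6}(z_t−z̄)(z_{t+1}−z̄) = -0.9031
Denominator Σ(z_t−z̄)² = 45.6486
r_1 = -0.9031 / 45.6486 = -0.020

-0.020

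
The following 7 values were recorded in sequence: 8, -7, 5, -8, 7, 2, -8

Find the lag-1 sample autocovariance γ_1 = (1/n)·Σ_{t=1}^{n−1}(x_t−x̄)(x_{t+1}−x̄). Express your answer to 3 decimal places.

-27.023

Mean x̄ = (8 − 7 + 5 − 8 + 7 + 2 − 8)/7 = -0.1429
Deviations: 8.1429, -6.8571, 5.1429, -7.8571, 7.1429, 2.1429, -7.8571
Σ_{t=1}^{6}(x_t−x̄)(x_{t+1}−x̄) = -189.1633
γ_1 = -189.1633 / 7 = -27.023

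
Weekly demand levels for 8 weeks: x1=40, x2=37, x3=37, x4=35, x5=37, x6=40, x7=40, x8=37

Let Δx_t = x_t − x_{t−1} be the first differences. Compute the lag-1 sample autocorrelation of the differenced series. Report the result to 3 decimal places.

0.092

First differences Δx: -3, 0, -2, 2, 3, 0, -3
Mean of differences = -0.4286
Numerator Σ(Δx_t−Δx̄)(Δx_{t+1}−Δx̄) = 3.1020
Denominator Σ(Δx_t−Δx̄)² = 33.7143
r_1(Δx) = 3.1020 / 33.7143 = 0.092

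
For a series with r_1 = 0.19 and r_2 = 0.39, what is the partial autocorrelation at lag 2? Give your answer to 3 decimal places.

0.367

φ_{22} = (r_2 − r_1²) / (1 − r_1²)
r_1² = (0.19)² = 0.0361
Numerator = 0.39 − 0.0361 = 0.3539; denominator = 1 − 0.0361 = 0.9639
φ_{22} = 0.3539 / 0.9639 = 0.367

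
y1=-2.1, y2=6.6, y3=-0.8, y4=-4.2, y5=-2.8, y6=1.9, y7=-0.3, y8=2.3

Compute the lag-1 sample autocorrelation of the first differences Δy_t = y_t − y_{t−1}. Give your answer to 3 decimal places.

First differences Δy: 8.7, -7.4, -3.4, 1.4, 4.7, -2.2, 2.6
Mean of differences = 0.6286
Numerator Σ(Δy_t−Δȳ)(Δy_{t+1}−Δȳ) = -49.5180
Denominator Σ(Δy_t−Δȳ)² = 174.8943
r_1(Δy) = -49.5180 / 174.8943 = -0.283

-0.283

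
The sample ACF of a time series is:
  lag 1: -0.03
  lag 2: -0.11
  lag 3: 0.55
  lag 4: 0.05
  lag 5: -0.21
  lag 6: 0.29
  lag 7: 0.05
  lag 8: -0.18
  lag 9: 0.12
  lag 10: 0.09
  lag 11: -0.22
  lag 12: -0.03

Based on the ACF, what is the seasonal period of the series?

The largest autocorrelation is r_3 = 0.55, with a weaker echo at lag 6 (0.29); the remaining lags stay at or below 0.12.
The dominant spike at lag 3 indicates a seasonal period of 3.

3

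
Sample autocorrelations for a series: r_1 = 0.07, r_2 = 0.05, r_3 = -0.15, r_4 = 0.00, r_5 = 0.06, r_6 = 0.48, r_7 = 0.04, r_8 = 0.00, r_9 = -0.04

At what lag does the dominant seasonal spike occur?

The largest autocorrelation is r_6 = 0.48; the remaining lags stay at or below 0.07.
The dominant spike at lag 6 indicates a seasonal period of 6.

6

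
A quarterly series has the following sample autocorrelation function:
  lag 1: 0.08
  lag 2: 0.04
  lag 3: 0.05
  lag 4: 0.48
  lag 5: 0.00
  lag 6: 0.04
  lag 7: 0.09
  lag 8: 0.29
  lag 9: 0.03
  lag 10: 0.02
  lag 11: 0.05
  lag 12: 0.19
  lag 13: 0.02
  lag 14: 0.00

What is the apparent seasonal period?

The largest autocorrelation is r_4 = 0.48, with weaker echoes at lags 8 (0.29) and 12 (0.19); the remaining lags stay at or below 0.09.
The dominant spike at lag 4 indicates a seasonal period of 4.

4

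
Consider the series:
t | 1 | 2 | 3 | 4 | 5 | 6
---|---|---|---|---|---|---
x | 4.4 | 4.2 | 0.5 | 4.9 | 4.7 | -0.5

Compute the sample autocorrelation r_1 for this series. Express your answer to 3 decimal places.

Mean x̄ = (4.4 + 4.2 + 0.5 + 4.9 + 4.7 − 0.5)/6 = 3.0333
Σ(x_t−x̄)(x_{t+1}−x̄) = (1.5944) + (-2.9556) + (-4.7289) + (3.1111) + (-5.8889) = -8.8678
Denominator Σ(x_t−x̄)² = 28.3933
r_1 = -8.8678 / 28.3933 = -0.312

-0.312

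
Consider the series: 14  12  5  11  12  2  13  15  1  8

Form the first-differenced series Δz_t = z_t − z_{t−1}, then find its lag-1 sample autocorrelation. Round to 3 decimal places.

First differences Δz: -2, -7, 6, 1, -10, 11, 2, -14, 7
Mean of differences = -0.6667
Numerator Σ(Δz_t−Δz̄)(Δz_{t+1}−Δz̄) = -253.7778
Denominator Σ(Δz_t−Δz̄)² = 556.0000
r_1(Δz) = -253.7778 / 556.0000 = -0.456

-0.456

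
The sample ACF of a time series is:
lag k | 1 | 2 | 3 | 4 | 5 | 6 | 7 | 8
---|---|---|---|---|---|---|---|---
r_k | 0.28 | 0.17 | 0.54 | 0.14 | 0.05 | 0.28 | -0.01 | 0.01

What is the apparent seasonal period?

The largest autocorrelation is r_3 = 0.54; the remaining lags stay at or below 0.28. The elevated value at lag 1 (0.28), dropping to 0.17 at lag 2, reflects decaying short-term dependence rather than seasonality.
The dominant spike at lag 3 indicates a seasonal period of 3.

3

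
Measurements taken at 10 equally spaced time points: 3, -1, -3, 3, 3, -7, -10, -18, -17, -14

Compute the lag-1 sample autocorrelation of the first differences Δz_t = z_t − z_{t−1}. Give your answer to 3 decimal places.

First differences Δz: -4, -2, 6, 0, -10, -3, -8, 1, 3
Mean of differences = -1.8889
Numerator Σ(Δz_t−Δz̄)(Δz_{t+1}−Δz̄) = 11.2099
Denominator Σ(Δz_t−Δz̄)² = 206.8889
r_1(Δz) = 11.2099 / 206.8889 = 0.054

0.054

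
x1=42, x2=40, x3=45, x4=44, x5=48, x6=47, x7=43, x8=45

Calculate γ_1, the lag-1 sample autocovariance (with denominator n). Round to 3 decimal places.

Mean x̄ = (42 + 40 + 45 + 44 + 48 + 47 + 43 + 45)/8 = 44.2500
Σ_{t=1}^{7}(x_t−x̄)(x_{t+1}−x̄) = 11.1875
γ_1 = 11.1875 / 8 = 1.398

1.398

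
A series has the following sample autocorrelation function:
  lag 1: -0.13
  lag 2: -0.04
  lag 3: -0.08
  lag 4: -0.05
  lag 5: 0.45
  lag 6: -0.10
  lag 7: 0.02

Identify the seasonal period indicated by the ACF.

5

The largest autocorrelation is r_5 = 0.45; the remaining lags stay at or below 0.02.
The dominant spike at lag 5 indicates a seasonal period of 5.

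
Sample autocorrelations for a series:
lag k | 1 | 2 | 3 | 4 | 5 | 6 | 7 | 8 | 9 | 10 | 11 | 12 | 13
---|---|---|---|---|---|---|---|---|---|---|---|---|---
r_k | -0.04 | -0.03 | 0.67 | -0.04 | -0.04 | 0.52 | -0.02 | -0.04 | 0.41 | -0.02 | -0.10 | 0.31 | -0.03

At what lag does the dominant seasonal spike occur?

The largest autocorrelation is r_3 = 0.67, with weaker echoes at lags 6 (0.52), 9 (0.41) and 12 (0.31); the remaining lags stay at or below -0.02.
The dominant spike at lag 3 indicates a seasonal period of 3.

3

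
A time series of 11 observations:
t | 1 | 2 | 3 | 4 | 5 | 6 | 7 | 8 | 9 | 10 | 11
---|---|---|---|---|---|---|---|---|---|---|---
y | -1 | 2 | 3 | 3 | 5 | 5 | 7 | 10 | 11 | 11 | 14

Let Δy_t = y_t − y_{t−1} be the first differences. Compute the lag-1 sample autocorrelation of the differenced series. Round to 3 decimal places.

-0.259

First differences Δy: 3, 1, 0, 2, 0, 2, 3, 1, 0, 3
Mean of differences = 1.5000
Numerator Σ(Δy_t−Δȳ)(Δy_{t+1}−Δȳ) = -3.7500
Denominator Σ(Δy_t−Δȳ)² = 14.5000
r_1(Δy) = -3.7500 / 14.5000 = -0.259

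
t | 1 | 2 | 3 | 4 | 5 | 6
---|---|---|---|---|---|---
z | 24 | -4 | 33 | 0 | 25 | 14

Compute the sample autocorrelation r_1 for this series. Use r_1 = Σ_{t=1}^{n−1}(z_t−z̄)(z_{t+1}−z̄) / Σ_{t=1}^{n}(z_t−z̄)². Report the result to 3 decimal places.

-0.862

Mean z̄ = (24 − 4 + 33 + 0 + 25 + 14)/6 = 15.3333
Numerator Σ_{t=1}^{5}(z_t−z̄)(z_{t+1}−z̄) = -941.1111
Denominator Σ(z_t−z̄)² = 1091.3333
r_1 = -941.1111 / 1091.3333 = -0.862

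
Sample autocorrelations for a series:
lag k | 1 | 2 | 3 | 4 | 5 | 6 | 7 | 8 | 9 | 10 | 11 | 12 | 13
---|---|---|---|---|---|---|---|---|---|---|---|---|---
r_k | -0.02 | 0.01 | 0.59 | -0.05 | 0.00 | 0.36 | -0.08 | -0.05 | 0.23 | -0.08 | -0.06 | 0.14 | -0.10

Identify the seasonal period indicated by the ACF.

The largest autocorrelation is r_3 = 0.59, with weaker echoes at lags 6 (0.36) and 9 (0.23); the remaining lags stay at or below 0.14.
The dominant spike at lag 3 indicates a seasonal period of 3.

3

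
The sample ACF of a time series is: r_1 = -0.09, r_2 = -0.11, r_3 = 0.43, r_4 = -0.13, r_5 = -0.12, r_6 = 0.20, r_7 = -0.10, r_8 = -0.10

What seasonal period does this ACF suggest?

3

The largest autocorrelation is r_3 = 0.43, with a weaker echo at lag 6 (0.20); the remaining lags stay at or below -0.09.
The dominant spike at lag 3 indicates a seasonal period of 3.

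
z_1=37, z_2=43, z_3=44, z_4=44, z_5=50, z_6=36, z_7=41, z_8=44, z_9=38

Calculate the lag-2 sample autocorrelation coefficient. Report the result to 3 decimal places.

Mean z̄ = (37 + 43 + 44 + 44 + 50 + 36 + 41 + 44 + 38)/9 = 41.8889
Σ(z_t−z̄)(z_{t+2}−z̄) = (-10.3210) + (2.3457) + (17.1235) + (-12.4321) + (-7.2099) + (-12.4321) + (3.4568) = -19.4691
Denominator Σ(z_t−z̄)² = 154.8889
r_2 = -19.4691 / 154.8889 = -0.126

-0.126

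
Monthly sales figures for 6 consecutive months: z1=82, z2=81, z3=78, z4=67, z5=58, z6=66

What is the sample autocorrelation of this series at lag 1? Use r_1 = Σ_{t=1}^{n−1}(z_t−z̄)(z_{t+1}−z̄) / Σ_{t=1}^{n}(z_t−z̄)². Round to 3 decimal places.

Mean z̄ = (82 + 81 + 78 + 67 + 58 + 66)/6 = 72.0000
Σ(z_t−z̄)(z_{t+1}−z̄) = (90.0000) + (54.0000) + (-30.0000) + (70.0000) + (84.0000) = 268.0000
Denominator Σ(z_t−z̄)² = 474.0000
r_1 = 268.0000 / 474.0000 = 0.565

0.565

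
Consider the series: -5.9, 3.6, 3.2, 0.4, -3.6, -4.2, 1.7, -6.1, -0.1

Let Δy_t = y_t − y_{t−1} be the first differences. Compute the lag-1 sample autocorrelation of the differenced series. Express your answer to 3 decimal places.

-0.326

First differences Δy: 9.5, -0.4, -2.8, -4.0, -0.6, 5.9, -7.8, 6.0
Mean of differences = 0.7250
Numerator Σ(Δy_t−Δȳ)(Δy_{t+1}−Δȳ) = -78.9331
Denominator Σ(Δy_t−Δȳ)² = 242.0550
r_1(Δy) = -78.9331 / 242.0550 = -0.326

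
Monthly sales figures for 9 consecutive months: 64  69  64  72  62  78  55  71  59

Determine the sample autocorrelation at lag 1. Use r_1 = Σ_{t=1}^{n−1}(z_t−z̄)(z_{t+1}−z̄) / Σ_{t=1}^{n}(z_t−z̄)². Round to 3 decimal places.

-0.779

Mean z̄ = (64 + 69 + 64 + 72 + 62 + 78 + 55 + 71 + 59)/9 = 66.0000
Numerator Σ_{t=1}^{8}(z_t−z̄)(z_{t+1}−z̄) = -318.0000
Denominator Σ(z_t−z̄)² = 408.0000
r_1 = -318.0000 / 408.0000 = -0.779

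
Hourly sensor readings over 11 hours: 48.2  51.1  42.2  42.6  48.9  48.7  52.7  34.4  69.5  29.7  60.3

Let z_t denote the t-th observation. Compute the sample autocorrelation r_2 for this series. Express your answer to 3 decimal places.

Mean z̄ = (48.2 + 51.1 + 42.2 + 42.6 + 48.9 + 48.7 + 52.7 + 34.4 + 69.5 + 29.7 + 60.3)/11 = 48.0273
Numerator Σ_{t=1}^{9}(z_t−z̄)(z_{t+2}−z̄) = 582.1067
Denominator Σ(z_t−z̄)² = 1229.2218
r_2 = 582.1067 / 1229.2218 = 0.474

0.474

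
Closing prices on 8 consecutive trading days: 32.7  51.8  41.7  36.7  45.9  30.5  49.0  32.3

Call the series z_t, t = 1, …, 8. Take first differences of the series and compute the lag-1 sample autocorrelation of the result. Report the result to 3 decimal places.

First differences Δz: 19.1, -10.1, -5.0, 9.2, -15.4, 18.5, -16.7
Mean of differences = -0.0571
Numerator Σ(Δz_t−Δz̄)(Δz_{t+1}−Δz̄) = -924.1033
Denominator Σ(Δz_t−Δz̄)² = 1434.7371
r_1(Δz) = -924.1033 / 1434.7371 = -0.644

-0.644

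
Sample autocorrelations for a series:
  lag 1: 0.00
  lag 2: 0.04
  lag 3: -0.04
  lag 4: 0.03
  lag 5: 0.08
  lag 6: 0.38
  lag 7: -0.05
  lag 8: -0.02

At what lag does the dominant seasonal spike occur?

The largest autocorrelation is r_6 = 0.38; the remaining lags stay at or below 0.08.
The dominant spike at lag 6 indicates a seasonal period of 6.

6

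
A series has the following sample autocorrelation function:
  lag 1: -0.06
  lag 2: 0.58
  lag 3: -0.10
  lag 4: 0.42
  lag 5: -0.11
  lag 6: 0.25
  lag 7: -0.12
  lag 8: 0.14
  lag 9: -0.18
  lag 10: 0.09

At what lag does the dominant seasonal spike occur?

2

The largest autocorrelation is r_2 = 0.58, with weaker echoes at lags 4 (0.42) and 6 (0.25); the remaining lags stay at or below 0.14.
The dominant spike at lag 2 indicates a seasonal period of 2.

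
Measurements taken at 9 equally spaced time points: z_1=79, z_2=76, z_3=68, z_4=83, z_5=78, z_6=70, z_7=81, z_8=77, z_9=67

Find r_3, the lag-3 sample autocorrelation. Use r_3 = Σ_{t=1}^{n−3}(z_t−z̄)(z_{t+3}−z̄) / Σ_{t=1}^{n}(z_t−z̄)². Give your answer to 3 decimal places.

Mean z̄ = (79 + 76 + 68 + 83 + 78 + 70 + 81 + 77 + 67)/9 = 75.4444
Σ(z_t−z̄)(z_{t+3}−z̄) = (26.8642) + (1.4198) + (40.5309) + (41.9753) + (3.9753) + (45.9753) = 160.7407
Denominator Σ(z_t−z̄)² = 266.2222
r_3 = 160.7407 / 266.2222 = 0.604

0.604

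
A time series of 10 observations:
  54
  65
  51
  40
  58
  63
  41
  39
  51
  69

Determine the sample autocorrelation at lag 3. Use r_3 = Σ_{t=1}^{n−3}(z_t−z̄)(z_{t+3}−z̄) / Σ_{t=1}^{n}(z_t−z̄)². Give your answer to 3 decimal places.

Mean z̄ = (54 + 65 + 51 + 40 + 58 + 63 + 41 + 39 + 51 + 69)/10 = 53.1000
Numerator Σ_{t=1}^{7}(z_t−z̄)(z_{t+3}−z̄) = -98.0300
Denominator Σ(z_t−z̄)² = 1042.9000
r_3 = -98.0300 / 1042.9000 = -0.094

-0.094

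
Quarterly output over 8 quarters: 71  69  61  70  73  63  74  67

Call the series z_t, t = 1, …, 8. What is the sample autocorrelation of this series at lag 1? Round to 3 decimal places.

Mean z̄ = (71 + 69 + 61 + 70 + 73 + 63 + 74 + 67)/8 = 68.5000
Deviations from mean: 2.5000, 0.5000, -7.5000, 1.5000, 4.5000, -5.5000, 5.5000, -1.5000
Σ(z_t−z̄)(z_{t+1}−z̄) = (1.2500) + (-3.7500) + (-11.2500) + (6.7500) + (-24.7500) + (-30.2500) + (-8.2500) = -70.2500
Denominator Σ(z_t−z̄)² = 148.0000
r_1 = -70.2500 / 148.0000 = -0.475

-0.475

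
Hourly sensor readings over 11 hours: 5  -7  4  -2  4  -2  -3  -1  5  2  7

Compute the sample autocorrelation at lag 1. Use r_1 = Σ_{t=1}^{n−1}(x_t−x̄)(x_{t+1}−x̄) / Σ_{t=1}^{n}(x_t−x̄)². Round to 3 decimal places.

-0.319

Mean x̄ = (5 − 7 + 4 − 2 + 4 − 2 − 3 − 1 + 5 + 2 + 7)/11 = 1.0909
Numerator Σ_{t=1}^{10}(x_t−x̄)(x_{t+1}−x̄) = -60.1901
Denominator Σ(x_t−x̄)² = 188.9091
r_1 = -60.1901 / 188.9091 = -0.319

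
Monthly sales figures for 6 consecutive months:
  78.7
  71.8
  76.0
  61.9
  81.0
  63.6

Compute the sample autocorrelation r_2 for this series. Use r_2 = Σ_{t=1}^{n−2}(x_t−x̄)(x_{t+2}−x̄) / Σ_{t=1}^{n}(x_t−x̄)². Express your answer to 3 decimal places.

0.479

Mean x̄ = (78.7 + 71.8 + 76.0 + 61.9 + 81.0 + 63.6)/6 = 72.1667
Σ(x_t−x̄)(x_{t+2}−x̄) = (25.0444) + (3.7644) + (33.8611) + (87.9511) = 150.6211
Denominator Σ(x_t−x̄)² = 314.3333
r_2 = 150.6211 / 314.3333 = 0.479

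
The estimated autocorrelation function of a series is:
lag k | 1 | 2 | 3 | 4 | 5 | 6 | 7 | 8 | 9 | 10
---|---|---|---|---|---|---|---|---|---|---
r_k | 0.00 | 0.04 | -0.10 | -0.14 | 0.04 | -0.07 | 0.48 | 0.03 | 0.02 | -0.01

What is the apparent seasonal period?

The largest autocorrelation is r_7 = 0.48; the remaining lags stay at or below 0.04.
The dominant spike at lag 7 indicates a seasonal period of 7.

7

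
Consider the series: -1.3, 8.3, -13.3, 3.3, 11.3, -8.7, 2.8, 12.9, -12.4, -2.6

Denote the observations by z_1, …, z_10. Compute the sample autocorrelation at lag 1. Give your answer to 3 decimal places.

Mean z̄ = (-1.3 + 8.3 − 13.3 + 3.3 + 11.3 − 8.7 + 2.8 + 12.9 − 12.4 − 2.6)/10 = 0.0300
Numerator Σ_{t=1}^{9}(z_t−z̄)(z_{t+1}−z̄) = -342.1769
Denominator Σ(z_t−z̄)² = 796.5010
r_1 = -342.1769 / 796.5010 = -0.430

-0.430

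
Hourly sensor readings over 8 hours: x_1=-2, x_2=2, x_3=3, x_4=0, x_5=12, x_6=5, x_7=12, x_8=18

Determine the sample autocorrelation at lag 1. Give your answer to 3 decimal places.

Mean x̄ = (-2 + 2 + 3 + 0 + 12 + 5 + 12 + 18)/8 = 6.2500
Σ(x_t−x̄)(x_{t+1}−x̄) = (35.0625) + (13.8125) + (20.3125) + (-35.9375) + (-7.1875) + (-7.1875) + (67.5625) = 86.4375
Denominator Σ(x_t−x̄)² = 341.5000
r_1 = 86.4375 / 341.5000 = 0.253

0.253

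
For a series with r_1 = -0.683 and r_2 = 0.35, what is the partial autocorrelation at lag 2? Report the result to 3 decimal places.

φ_{22} = (r_2 − r_1²) / (1 − r_1²)
r_1² = (-0.683)² = 0.466489
Numerator = 0.35 − 0.4665 = -0.1165; denominator = 1 − 0.4665 = 0.5335
φ_{22} = -0.1165 / 0.5335 = -0.218

-0.218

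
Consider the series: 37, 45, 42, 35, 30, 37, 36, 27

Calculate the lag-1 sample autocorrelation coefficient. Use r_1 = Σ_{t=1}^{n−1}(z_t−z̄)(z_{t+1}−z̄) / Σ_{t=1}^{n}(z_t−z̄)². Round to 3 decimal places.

0.236

Mean z̄ = (37 + 45 + 42 + 35 + 30 + 37 + 36 + 27)/8 = 36.1250
Σ(z_t−z̄)(z_{t+1}−z̄) = (7.7656) + (52.1406) + (-6.6094) + (6.8906) + (-5.3594) + (-0.1094) + (1.1406) = 55.8594
Denominator Σ(z_t−z̄)² = 236.8750
r_1 = 55.8594 / 236.8750 = 0.236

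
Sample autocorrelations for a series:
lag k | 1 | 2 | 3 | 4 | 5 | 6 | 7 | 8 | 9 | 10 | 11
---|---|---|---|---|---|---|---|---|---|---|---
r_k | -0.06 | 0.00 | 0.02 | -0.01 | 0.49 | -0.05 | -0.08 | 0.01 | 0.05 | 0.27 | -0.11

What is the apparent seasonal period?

5

The largest autocorrelation is r_5 = 0.49, with a weaker echo at lag 10 (0.27); the remaining lags stay at or below 0.05.
The dominant spike at lag 5 indicates a seasonal period of 5.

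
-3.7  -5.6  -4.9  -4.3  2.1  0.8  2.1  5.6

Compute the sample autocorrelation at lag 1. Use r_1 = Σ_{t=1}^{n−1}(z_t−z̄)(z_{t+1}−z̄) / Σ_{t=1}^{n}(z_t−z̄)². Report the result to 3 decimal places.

0.536

Mean z̄ = (-3.7 − 5.6 − 4.9 − 4.3 + 2.1 + 0.8 + 2.1 + 5.6)/8 = -0.9875
Deviations from mean: -2.7125, -4.6125, -3.9125, -3.3125, 3.0875, 1.7875, 3.0875, 6.5875
Numerator Σ_{t=1}^{7}(z_t−z̄)(z_{t+1}−z̄) = 64.6673
Denominator Σ(z_t−z̄)² = 120.5688
r_1 = 64.6673 / 120.5688 = 0.536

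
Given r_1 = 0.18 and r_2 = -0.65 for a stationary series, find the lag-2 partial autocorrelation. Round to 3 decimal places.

-0.705

φ_{22} = (r_2 − r_1²) / (1 − r_1²)
r_1² = (0.18)² = 0.0324
Numerator = -0.65 − 0.0324 = -0.6824; denominator = 1 − 0.0324 = 0.9676
φ_{22} = -0.6824 / 0.9676 = -0.705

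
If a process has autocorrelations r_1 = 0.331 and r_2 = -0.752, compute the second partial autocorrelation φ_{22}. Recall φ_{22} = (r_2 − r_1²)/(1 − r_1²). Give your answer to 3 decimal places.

φ_{22} = (r_2 − r_1²) / (1 − r_1²)
r_1² = (0.331)² = 0.109561
Numerator = -0.752 − 0.1096 = -0.8616; denominator = 1 − 0.1096 = 0.8904
φ_{22} = -0.8616 / 0.8904 = -0.968

-0.968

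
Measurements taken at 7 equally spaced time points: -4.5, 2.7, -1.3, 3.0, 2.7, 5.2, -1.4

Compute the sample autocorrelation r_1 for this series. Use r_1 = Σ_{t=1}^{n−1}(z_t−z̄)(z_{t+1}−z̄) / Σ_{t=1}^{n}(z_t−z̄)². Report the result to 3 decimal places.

-0.244

Mean z̄ = (-4.5 + 2.7 − 1.3 + 3.0 + 2.7 + 5.2 − 1.4)/7 = 0.9143
Deviations from mean: -5.4143, 1.7857, -2.2143, 2.0857, 1.7857, 4.2857, -2.3143
Σ(z_t−z̄)(z_{t+1}−z̄) = (-9.6684) + (-3.9541) + (-4.6184) + (3.7245) + (7.6531) + (-9.9184) = -16.7816
Denominator Σ(z_t−z̄)² = 68.6686
r_1 = -16.7816 / 68.6686 = -0.244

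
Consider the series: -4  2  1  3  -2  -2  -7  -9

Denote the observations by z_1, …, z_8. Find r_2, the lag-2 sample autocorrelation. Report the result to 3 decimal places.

Mean z̄ = (-4 + 2 + 1 + 3 − 2 − 2 − 7 − 9)/8 = -2.2500
Deviations from mean: -1.7500, 4.2500, 3.2500, 5.2500, 0.2500, 0.2500, -4.7500, -6.7500
Numerator Σ_{t=1}^{6}(z_t−z̄)(z_{t+2}−z̄) = 15.8750
Denominator Σ(z_t−z̄)² = 127.5000
r_2 = 15.8750 / 127.5000 = 0.125

0.125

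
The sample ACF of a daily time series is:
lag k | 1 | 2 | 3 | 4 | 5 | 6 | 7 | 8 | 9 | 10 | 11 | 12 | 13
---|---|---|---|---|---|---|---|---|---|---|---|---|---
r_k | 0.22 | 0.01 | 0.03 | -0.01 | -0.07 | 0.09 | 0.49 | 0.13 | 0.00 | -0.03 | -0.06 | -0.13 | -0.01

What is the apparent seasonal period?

The largest autocorrelation is r_7 = 0.49; the remaining lags stay at or below 0.22. The elevated value at lag 1 (0.22), dropping to 0.01 at lag 2, reflects decaying short-term dependence rather than seasonality.
The dominant spike at lag 7 indicates a seasonal period of 7.

7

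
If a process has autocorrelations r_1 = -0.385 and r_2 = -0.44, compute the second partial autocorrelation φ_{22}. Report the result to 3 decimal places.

-0.691

φ_{22} = (r_2 − r_1²) / (1 − r_1²)
r_1² = (-0.385)² = 0.148225
Numerator = -0.44 − 0.1482 = -0.5882; denominator = 1 − 0.1482 = 0.8518
φ_{22} = -0.5882 / 0.8518 = -0.691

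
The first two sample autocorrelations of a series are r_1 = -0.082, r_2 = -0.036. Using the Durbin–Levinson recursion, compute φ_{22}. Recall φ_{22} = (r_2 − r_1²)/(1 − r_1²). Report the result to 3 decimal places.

φ_{22} = (r_2 − r_1²) / (1 − r_1²)
r_1² = (-0.082)² = 0.006724
Numerator = -0.036 − 0.0067 = -0.0427; denominator = 1 − 0.0067 = 0.9933
φ_{22} = -0.0427 / 0.9933 = -0.043

-0.043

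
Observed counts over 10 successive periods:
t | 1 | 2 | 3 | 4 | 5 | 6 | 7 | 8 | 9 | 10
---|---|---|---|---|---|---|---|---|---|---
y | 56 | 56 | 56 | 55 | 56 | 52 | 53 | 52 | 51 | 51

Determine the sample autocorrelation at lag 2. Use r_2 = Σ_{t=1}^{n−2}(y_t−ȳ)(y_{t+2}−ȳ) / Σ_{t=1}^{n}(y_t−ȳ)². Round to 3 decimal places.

Mean ȳ = (56 + 56 + 56 + 55 + 56 + 52 + 53 + 52 + 51 + 51)/10 = 53.8000
Numerator Σ_{t=1}^{8}(y_t−ȳ)(y_{t+2}−ȳ) = 18.9200
Denominator Σ(y_t−ȳ)² = 43.6000
r_2 = 18.9200 / 43.6000 = 0.434

0.434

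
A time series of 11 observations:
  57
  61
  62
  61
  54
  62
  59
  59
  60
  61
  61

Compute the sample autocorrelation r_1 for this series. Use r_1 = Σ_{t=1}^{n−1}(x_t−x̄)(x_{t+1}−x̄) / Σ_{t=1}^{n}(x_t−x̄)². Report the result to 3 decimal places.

Mean x̄ = (57 + 61 + 62 + 61 + 54 + 62 + 59 + 59 + 60 + 61 + 61)/11 = 59.7273
Numerator Σ_{t=1}^{10}(x_t−x̄)(x_{t+1}−x̄) = -17.3471
Denominator Σ(x_t−x̄)² = 58.1818
r_1 = -17.3471 / 58.1818 = -0.298

-0.298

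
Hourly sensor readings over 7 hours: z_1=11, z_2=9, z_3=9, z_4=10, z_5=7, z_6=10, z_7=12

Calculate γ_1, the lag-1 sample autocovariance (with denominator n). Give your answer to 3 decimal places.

Mean z̄ = (11 + 9 + 9 + 10 + 7 + 10 + 12)/7 = 9.7143
Σ_{t=1}^{6}(z_t−z̄)(z_{t+1}−z̄) = -1.5102
γ_1 = -1.5102 / 7 = -0.216

-0.216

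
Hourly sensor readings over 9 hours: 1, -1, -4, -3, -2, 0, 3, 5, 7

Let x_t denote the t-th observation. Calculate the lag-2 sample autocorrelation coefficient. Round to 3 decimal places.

0.228

Mean x̄ = (1 − 1 − 4 − 3 − 2 + 0 + 3 + 5 + 7)/9 = 0.6667
Numerator Σ_{t=1}^{7}(x_t−x̄)(x_{t+2}−x̄) = 25.1111
Denominator Σ(x_t−x̄)² = 110.0000
r_2 = 25.1111 / 110.0000 = 0.228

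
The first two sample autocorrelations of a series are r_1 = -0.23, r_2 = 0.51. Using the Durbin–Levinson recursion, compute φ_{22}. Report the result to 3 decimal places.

0.483

φ_{22} = (r_2 − r_1²) / (1 − r_1²)
r_1² = (-0.23)² = 0.0529
Numerator = 0.51 − 0.0529 = 0.4571; denominator = 1 − 0.0529 = 0.9471
φ_{22} = 0.4571 / 0.9471 = 0.483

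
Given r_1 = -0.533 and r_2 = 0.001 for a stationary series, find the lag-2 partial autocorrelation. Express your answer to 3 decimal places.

-0.395

φ_{22} = (r_2 − r_1²) / (1 − r_1²)
r_1² = (-0.533)² = 0.284089
Numerator = 0.001 − 0.2841 = -0.2831; denominator = 1 − 0.2841 = 0.7159
φ_{22} = -0.2831 / 0.7159 = -0.395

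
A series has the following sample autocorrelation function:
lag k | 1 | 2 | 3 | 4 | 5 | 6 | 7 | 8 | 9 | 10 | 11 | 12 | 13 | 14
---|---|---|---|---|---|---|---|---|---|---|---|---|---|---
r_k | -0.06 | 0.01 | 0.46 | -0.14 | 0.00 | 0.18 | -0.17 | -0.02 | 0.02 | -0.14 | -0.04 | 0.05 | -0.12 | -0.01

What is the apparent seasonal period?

The largest autocorrelation is r_3 = 0.46, with a weaker echo at lag 6 (0.18); the remaining lags stay at or below 0.05.
The dominant spike at lag 3 indicates a seasonal period of 3.

3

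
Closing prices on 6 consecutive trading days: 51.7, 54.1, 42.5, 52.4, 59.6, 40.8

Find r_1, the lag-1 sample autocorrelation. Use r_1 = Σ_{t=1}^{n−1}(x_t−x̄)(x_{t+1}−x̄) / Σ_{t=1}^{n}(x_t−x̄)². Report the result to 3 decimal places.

Mean x̄ = (51.7 + 54.1 + 42.5 + 52.4 + 59.6 + 40.8)/6 = 50.1833
Numerator Σ_{t=1}^{5}(x_t−x̄)(x_{t+1}−x̄) = -108.6703
Denominator Σ(x_t−x̄)² = 258.3083
r_1 = -108.6703 / 258.3083 = -0.421

-0.421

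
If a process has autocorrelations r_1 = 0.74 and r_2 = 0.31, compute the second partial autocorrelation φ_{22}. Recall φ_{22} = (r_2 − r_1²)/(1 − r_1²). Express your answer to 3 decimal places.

-0.525

φ_{22} = (r_2 − r_1²) / (1 − r_1²)
r_1² = (0.74)² = 0.5476
Numerator = 0.31 − 0.5476 = -0.2376; denominator = 1 − 0.5476 = 0.4524
φ_{22} = -0.2376 / 0.4524 = -0.525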